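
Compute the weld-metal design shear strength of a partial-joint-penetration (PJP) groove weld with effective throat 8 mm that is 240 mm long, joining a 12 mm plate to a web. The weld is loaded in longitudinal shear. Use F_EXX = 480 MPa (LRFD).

Effective throat (given) t_e = 8 mm.
A_we = 8 × 240 = 1920 mm².
F_nw = 0.6 F_EXX = 288 MPa.
φR_n = 0.75 × 288 × 1920 × 10⁻³ = 414.7 kN.

φR_n ≈ 415 kN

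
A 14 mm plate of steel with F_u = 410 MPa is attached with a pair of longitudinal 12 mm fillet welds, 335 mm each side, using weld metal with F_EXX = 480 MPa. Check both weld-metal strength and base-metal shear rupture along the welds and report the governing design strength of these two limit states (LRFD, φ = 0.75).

t_e = 0.707 × 12 = 8.484 mm; L = 670 mm.
Weld metal: φR_n = 0.75 × 0.6 × 480 × 8.484 × 670 × 10⁻³ = 1228 kN.
Base metal (shear rupture): φR_n = 0.75 × 0.6 × 410 × 14 × 670 × 10⁻³ = 1731 kN.
Governing: weld metal.

φR_n ≈ 1230 kN (weld metal governs)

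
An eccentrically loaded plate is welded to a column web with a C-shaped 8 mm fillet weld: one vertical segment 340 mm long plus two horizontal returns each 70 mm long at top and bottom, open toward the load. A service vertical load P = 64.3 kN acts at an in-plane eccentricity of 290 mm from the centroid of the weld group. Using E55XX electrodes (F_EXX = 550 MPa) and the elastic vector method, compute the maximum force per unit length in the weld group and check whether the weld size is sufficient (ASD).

f_max ≈ 508 N/mm; adequate

Total weld length L_w = 480 mm. Treat welds as unit-width lines.
Centroid: x̄ = 2×70×35 / 480 = 10.21 mm from the vertical weld.
Polar moment about centroid: J = I_x + I_y = [340³/12 + 2×70×170²] + [340×10.21² + 2(70³/12 + 70×24.79²)] = 7500000 mm³.
Direct shear f_v = P/L_w = 64.3×10³ / 480 = 134 N/mm (vertical).
Torsion M = P·e = 64.3×10³ × 290 = 18647000 N·mm.
Critical point at (x, y) = (59.79, 170) from centroid. f_tx = M·y/J = 422.7 N/mm; f_ty = M·x/J = 148.7 N/mm.
Resultant f_max = √[f_tx² + (f_v + f_ty)²] = √[422.7² + (134 + 148.7)²] = 508.4 N/mm.
Capacity per unit length: r_n/Ω = (1/2.0) × 0.6 × 550 × (0.707 × 8) = 933.2 N/mm.
508.4 ≤ 933.2 → adequate.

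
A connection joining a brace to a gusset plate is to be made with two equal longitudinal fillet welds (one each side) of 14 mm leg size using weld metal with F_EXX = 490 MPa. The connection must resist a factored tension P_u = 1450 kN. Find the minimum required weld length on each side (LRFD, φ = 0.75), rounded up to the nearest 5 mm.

L = 335 mm on each side

Throat t_e = 0.707 × 14 = 9.898 mm.
φr_n = 0.75 × 0.6 × 490 × 9.898 × 10⁻³ = 2.183 kN/mm.
L_req = P_u / φr_n = 1450 / 2.183 = 664.4 mm total.
Per side: 664.4 / 2 = 332.2 mm.
Round up → use L = 335 mm on each side.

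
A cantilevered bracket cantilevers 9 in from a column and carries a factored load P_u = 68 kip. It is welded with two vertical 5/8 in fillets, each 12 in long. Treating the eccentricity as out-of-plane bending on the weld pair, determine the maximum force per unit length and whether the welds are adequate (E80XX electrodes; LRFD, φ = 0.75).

E80XX → F_EXX = 80 ksi.
L_w = 2 × 12 = 24 in; section modulus (unit throat) S = 2 × L²/6 = 48 in².
Direct shear f_v = P/L_w = 68/24 = 2.833 kip/in.
Moment M = P × e = 68 × 9 = 612 kip·in; bending f_b = M/S = 12.75 kip/in.
f_max = √(f_v² + f_b²) = √(2.833² + 12.75²) = 13.06 kip/in.
φr_n = 0.75 × 0.6 × 80 × (0.707 × 0.625) = 15.91 kip/in → adequate.

f_max ≈ 13.1 kip/in; adequate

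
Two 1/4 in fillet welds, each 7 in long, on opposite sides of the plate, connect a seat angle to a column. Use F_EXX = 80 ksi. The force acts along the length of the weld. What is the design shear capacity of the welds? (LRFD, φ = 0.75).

Effective throat t_e = 0.707 × 0.25 = 0.1767 in.
Total length L = 14 in; A_we = 0.1767 × 14 = 2.474 in².
F_nw = 0.6 F_EXX = 0.6 × 80 = 48 ksi.
φR_n = 0.75 × 48 × 2.474 = 89.08 kips.

φR_n ≈ 89.1 kips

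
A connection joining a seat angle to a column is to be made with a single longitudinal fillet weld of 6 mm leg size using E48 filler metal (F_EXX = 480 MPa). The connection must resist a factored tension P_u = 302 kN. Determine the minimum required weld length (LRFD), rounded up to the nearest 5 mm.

Throat t_e = 0.707 × 6 = 4.242 mm.
φr_n = 0.75 × 0.6 × 480 × 4.242 × 10⁻³ = 0.9163 kN/mm.
L_req = P_u / φr_n = 302 / 0.9163 = 329.6 mm total.
Round up → use L = 330 mm.

L = 330 mm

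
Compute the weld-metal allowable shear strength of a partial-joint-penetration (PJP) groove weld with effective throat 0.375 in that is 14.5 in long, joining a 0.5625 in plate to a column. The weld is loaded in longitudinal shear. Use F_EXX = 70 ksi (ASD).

R_n/Ω ≈ 114 kips

Effective throat (given) t_e = 0.375 in.
A_we = 0.375 × 14.5 = 5.438 in².
F_nw = 0.6 F_EXX = 42 ksi.
R_n/Ω = (42 × 5.438) / 2.0 = 114.2 kips.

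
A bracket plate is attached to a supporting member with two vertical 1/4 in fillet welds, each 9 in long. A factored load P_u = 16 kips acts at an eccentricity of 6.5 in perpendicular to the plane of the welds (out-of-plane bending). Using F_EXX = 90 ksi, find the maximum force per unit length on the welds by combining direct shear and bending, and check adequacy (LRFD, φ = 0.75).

L_w = 2 × 9 = 18 in; section modulus (unit throat) S = 2 × L²/6 = 27 in².
Direct shear f_v = P/L_w = 16/18 = 0.8889 kip/in.
Moment M = P × e = 16 × 6.5 = 104 kip·in; bending f_b = M/S = 3.852 kip/in.
f_max = √(f_v² + f_b²) = √(0.8889² + 3.852²) = 3.953 kip/in.
φr_n = 0.75 × 0.6 × 90 × (0.707 × 0.25) = 7.158 kip/in → adequate.

f_max ≈ 3.95 kip/in; adequate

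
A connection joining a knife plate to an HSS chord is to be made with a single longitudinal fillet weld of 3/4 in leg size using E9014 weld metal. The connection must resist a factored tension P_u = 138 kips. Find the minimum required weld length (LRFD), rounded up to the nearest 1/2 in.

E90XX → F_EXX = 90 ksi.
Throat t_e = 0.707 × 0.75 = 0.5302 in.
φr_n = 0.75 × 0.6 × 90 × 0.5302 = 21.48 kips/in.
L_req = P_u / φr_n = 138 / 21.48 = 6.426 in total.
Round up → use L = 6.5 in.

L = 6.5 in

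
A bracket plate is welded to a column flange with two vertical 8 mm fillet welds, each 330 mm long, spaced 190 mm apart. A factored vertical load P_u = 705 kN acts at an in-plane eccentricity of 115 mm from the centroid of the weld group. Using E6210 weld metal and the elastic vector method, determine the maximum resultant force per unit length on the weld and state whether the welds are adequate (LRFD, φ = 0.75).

E62XX → F_EXX = 620 MPa.
Total weld length L_w = 660 mm. Treat welds as unit-width lines.
Polar moment about centroid: J = 2[d³/12 + d(b/2)²] = 2[330³/12 + 330×95²] = 11950000 mm³.
Direct shear f_v = P/L_w = 705×10³ / 660 = 1068 N/mm (vertical).
Torsion M = P·e = 705×10³ × 115 = 81075000 N·mm.
Critical point at (x, y) = (95, 165) from centroid. f_tx = M·y/J = 1120 N/mm; f_ty = M·x/J = 644.7 N/mm.
Resultant f_max = √[f_tx² + (f_v + f_ty)²] = √[1120² + (1068 + 644.7)²] = 2046 N/mm.
Capacity per unit length: φr_n = 0.75 × 0.6 × 620 × (0.707 × 8) = 1578 N/mm.
2046 > 1578 → NOT adequate.

f_max ≈ 2050 N/mm; NOT adequate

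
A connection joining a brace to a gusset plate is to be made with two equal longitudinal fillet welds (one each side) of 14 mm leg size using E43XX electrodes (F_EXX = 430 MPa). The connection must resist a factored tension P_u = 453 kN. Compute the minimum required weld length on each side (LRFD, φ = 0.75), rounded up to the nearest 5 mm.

L = 120 mm on each side

Throat t_e = 0.707 × 14 = 9.898 mm.
φr_n = 0.75 × 0.6 × 430 × 9.898 × 10⁻³ = 1.915 kN/mm.
L_req = P_u / φr_n = 453 / 1.915 = 236.5 mm total.
Per side: 236.5 / 2 = 118.3 mm.
Round up → use L = 120 mm on each side.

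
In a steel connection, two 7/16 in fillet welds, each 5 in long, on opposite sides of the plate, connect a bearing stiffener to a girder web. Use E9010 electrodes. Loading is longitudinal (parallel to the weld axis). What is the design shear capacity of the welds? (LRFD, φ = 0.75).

E90XX → F_EXX = 90 ksi.
Effective throat t_e = 0.707 × 0.4375 = 0.3093 in.
Total length L = 10 in; A_we = 0.3093 × 10 = 3.093 in².
F_nw = 0.6 F_EXX = 0.6 × 90 = 54 ksi.
φR_n = 0.75 × 54 × 3.093 = 125.3 kip.

φR_n ≈ 125 kip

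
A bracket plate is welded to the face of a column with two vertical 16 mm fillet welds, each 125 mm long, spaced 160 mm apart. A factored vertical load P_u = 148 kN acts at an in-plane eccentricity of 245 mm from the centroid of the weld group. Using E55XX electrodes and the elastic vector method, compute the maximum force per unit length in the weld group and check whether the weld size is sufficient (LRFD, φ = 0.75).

f_max ≈ 2410 N/mm; adequate

E55XX → F_EXX = 550 MPa.
Total weld length L_w = 250 mm. Treat welds as unit-width lines.
Polar moment about centroid: J = 2[d³/12 + d(b/2)²] = 2[125³/12 + 125×80²] = 1926000 mm³.
Direct shear f_v = P/L_w = 148×10³ / 250 = 592 N/mm (vertical).
Torsion M = P·e = 148×10³ × 245 = 36260000 N·mm.
Critical point at (x, y) = (80, 62.5) from centroid. f_tx = M·y/J = 1177 N/mm; f_ty = M·x/J = 1507 N/mm.
Resultant f_max = √[f_tx² + (f_v + f_ty)²] = √[1177² + (592 + 1507)²] = 2406 N/mm.
Capacity per unit length: φr_n = 0.75 × 0.6 × 550 × (0.707 × 16) = 2800 N/mm.
2406 ≤ 2800 → adequate.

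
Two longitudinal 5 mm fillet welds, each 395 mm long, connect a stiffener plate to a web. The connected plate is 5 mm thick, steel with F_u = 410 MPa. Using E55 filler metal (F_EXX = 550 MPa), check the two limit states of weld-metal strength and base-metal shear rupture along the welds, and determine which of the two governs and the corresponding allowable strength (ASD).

t_e = 0.707 × 5 = 3.535 mm; L = 790 mm.
Weld metal: R_n/Ω = (1/2.0) × 0.6 × 550 × 3.535 × 790 × 10⁻³ = 460.8 kN.
Base metal (shear rupture): R_n/Ω = (1/2.0) × 0.6 × 410 × 5 × 790 × 10⁻³ = 485.9 kN.
Governing: weld metal.

R_n/Ω ≈ 461 kN (weld metal governs)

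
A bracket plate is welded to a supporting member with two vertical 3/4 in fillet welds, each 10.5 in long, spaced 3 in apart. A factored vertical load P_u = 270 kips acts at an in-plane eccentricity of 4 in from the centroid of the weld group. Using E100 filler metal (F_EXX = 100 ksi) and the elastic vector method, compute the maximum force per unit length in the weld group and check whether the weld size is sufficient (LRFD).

f_max ≈ 30.7 kip/in; NOT adequate

Total weld length L_w = 21 in. Treat welds as unit-width lines.
Polar moment about centroid: J = 2[d³/12 + d(b/2)²] = 2[10.5³/12 + 10.5×1.5²] = 240.2 in³.
Direct shear f_v = P/L_w = 270 / 21 = 12.86 kip/in (vertical).
Torsion M = P·e = 270 × 4 = 1080 kip·in.
Critical point at (x, y) = (1.5, 5.25) from centroid. f_tx = M·y/J = 23.61 kip/in; f_ty = M·x/J = 6.745 kip/in.
Resultant f_max = √[f_tx² + (f_v + f_ty)²] = √[23.61² + (12.86 + 6.745)²] = 30.68 kip/in.
Capacity per unit length: φr_n = 0.75 × 0.6 × 100 × (0.707 × 0.75) = 23.86 kip/in.
30.68 > 23.86 → NOT adequate.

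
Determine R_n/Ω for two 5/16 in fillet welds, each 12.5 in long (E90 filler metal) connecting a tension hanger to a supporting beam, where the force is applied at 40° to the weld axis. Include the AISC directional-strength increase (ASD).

E90XX → F_EXX = 90 ksi.
t_e = 0.707 × 0.3125 = 0.2209 in; A_we = 0.2209 × 25 = 5.523 in².
Directional factor: 1.0 + 0.5 sin^1.5(40°) = 1.258.
F_nw = 0.6 × 90 × 1.258 = 67.91 ksi.
R_n/Ω = (67.91 × 5.523) / 2.0 = 187.6 kip.

R_n/Ω ≈ 188 kip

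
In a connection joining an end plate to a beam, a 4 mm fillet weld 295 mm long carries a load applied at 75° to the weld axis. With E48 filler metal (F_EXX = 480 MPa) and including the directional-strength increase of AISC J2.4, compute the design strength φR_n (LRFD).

t_e = 0.707 × 4 = 2.828 mm; A_we = 2.828 × 295 = 834.3 mm².
Directional factor: 1.0 + 0.5 sin^1.5(75°) = 1.475.
F_nw = 0.6 × 480 × 1.475 = 424.7 MPa.
φR_n = 0.75 × 424.7 × 834.3 × 10⁻³ = 265.7 kN.

φR_n ≈ 266 kN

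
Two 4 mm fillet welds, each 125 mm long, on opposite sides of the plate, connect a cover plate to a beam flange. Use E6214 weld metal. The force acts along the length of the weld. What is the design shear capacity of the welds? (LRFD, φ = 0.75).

E62XX → F_EXX = 620 MPa.
Effective throat t_e = 0.707 × 4 = 2.828 mm.
Total length L = 250 mm; A_we = 2.828 × 250 = 707 mm².
F_nw = 0.6 F_EXX = 0.6 × 620 = 372 MPa.
φR_n = 0.75 × 372 × 707 × 10⁻³ = 197.3 kN.

φR_n ≈ 197 kN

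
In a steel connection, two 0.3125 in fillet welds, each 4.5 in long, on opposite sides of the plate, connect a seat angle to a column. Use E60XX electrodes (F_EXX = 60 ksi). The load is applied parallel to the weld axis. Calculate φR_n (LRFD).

Effective throat t_e = 0.707 × 0.3125 = 0.2209 in.
Total length L = 9 in; A_we = 0.2209 × 9 = 1.988 in².
F_nw = 0.6 F_EXX = 0.6 × 60 = 36 ksi.
φR_n = 0.75 × 36 × 1.988 = 53.69 kips.

φR_n ≈ 53.7 kips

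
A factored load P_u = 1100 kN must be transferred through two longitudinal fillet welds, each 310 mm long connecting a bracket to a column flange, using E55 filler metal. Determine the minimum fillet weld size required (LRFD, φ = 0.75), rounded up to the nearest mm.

E55XX → F_EXX = 550 MPa.
Total weld length L = 620 mm.
Required throat t_e = P_u / (φ × 0.6 F_EXX × L) = 1100 / (0.75 × 0.6 × 550 × 620 × 10⁻³) = 7.168 mm.
Required leg w = t_e / 0.707 = 10.14 mm → use 11 mm.

w = 11 mm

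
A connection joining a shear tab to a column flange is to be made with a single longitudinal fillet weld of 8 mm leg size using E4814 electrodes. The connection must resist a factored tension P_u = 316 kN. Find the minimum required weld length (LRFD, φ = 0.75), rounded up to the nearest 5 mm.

E48XX → F_EXX = 480 MPa.
Throat t_e = 0.707 × 8 = 5.656 mm.
φr_n = 0.75 × 0.6 × 480 × 5.656 × 10⁻³ = 1.222 kN/mm.
L_req = P_u / φr_n = 316 / 1.222 = 258.7 mm total.
Round up → use L = 260 mm.

L = 260 mm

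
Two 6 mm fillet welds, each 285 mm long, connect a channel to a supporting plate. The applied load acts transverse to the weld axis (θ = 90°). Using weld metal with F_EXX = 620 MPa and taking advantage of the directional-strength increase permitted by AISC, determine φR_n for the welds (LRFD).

φR_n ≈ 1010 kN

t_e = 0.707 × 6 = 4.242 mm; A_we = 4.242 × 570 = 2418 mm².
Directional factor: 1.0 + 0.5 sin^1.5(90°) = 1.5.
F_nw = 0.6 × 620 × 1.5 = 558 MPa.
φR_n = 0.75 × 558 × 2418 × 10⁻³ = 1012 kN.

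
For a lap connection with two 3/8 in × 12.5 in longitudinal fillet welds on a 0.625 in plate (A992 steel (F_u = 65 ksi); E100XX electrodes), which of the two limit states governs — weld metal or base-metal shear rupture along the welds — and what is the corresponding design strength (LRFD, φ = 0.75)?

φR_n ≈ 298 kip (weld metal governs)

E100XX → F_EXX = 100 ksi.
t_e = 0.707 × 0.375 = 0.2651 in; L = 25 in.
Weld metal: φR_n = 0.75 × 0.6 × 100 × 0.2651 × 25 = 298.3 kip.
Base metal (shear rupture): φR_n = 0.75 × 0.6 × 65 × 0.625 × 25 = 457 kip.
Governing: weld metal.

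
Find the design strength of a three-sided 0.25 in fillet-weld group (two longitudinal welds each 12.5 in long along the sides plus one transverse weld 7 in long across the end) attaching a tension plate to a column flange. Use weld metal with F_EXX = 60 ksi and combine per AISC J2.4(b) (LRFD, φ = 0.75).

φR_n ≈ 153 kips

t_e = 0.707 × 0.25 = 0.1767 in.
R_nwl = 0.6 × 60 × 0.1767 × 25 = 159.1 kips (longitudinal, 2 welds).
R_nwt = 0.6 × 60 × 0.1767 × 7 = 44.54 kips (transverse, base value).
(i) R_nwl + R_nwt = 203.6 kips; (ii) 0.85 R_nwl + 1.5 R_nwt = 202 kips.
R_n = max = 203.6 kips [governs: (i)]; φR_n = 152.7 kips.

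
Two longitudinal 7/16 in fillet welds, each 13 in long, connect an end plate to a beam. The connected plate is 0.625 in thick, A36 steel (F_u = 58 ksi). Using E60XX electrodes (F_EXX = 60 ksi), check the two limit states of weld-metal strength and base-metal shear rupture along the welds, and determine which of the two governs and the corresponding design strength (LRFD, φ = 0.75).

t_e = 0.707 × 0.4375 = 0.3093 in; L = 26 in.
Weld metal: φR_n = 0.75 × 0.6 × 60 × 0.3093 × 26 = 217.1 kips.
Base metal (shear rupture): φR_n = 0.75 × 0.6 × 58 × 0.625 × 26 = 424.1 kips.
Governing: weld metal.

φR_n ≈ 217 kips (weld metal governs)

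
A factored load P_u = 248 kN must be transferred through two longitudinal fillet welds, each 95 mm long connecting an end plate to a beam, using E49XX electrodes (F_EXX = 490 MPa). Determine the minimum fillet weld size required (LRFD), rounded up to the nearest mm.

Total weld length L = 190 mm.
Required throat t_e = P_u / (φ × 0.6 F_EXX × L) = 248 / (0.75 × 0.6 × 490 × 190 × 10⁻³) = 5.92 mm.
Required leg w = t_e / 0.707 = 8.373 mm → use 9 mm.

w = 9 mm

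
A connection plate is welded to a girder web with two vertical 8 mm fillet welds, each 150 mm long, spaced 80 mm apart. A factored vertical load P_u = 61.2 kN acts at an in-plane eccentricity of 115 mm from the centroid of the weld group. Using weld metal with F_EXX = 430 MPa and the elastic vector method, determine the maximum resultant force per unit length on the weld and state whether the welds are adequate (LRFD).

Total weld length L_w = 300 mm. Treat welds as unit-width lines.
Polar moment about centroid: J = 2[d³/12 + d(b/2)²] = 2[150³/12 + 150×40²] = 1042000 mm³.
Direct shear f_v = P/L_w = 61.2×10³ / 300 = 204 N/mm (vertical).
Torsion M = P·e = 61.2×10³ × 115 = 7038000 N·mm.
Critical point at (x, y) = (40, 75) from centroid. f_tx = M·y/J = 506.3 N/mm; f_ty = M·x/J = 270 N/mm.
Resultant f_max = √[f_tx² + (f_v + f_ty)²] = √[506.3² + (204 + 270)²] = 693.6 N/mm.
Capacity per unit length: φr_n = 0.75 × 0.6 × 430 × (0.707 × 8) = 1094 N/mm.
693.6 ≤ 1094 → adequate.

f_max ≈ 694 N/mm; adequate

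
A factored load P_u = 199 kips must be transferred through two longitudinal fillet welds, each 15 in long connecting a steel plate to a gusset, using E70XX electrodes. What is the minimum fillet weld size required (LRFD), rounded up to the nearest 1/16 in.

w = 5/16 in

E70XX → F_EXX = 70 ksi.
Total weld length L = 30 in.
Required throat t_e = P_u / (φ × 0.6 F_EXX × L) = 199 / (0.75 × 0.6 × 70 × 30) = 0.2106 in.
Required leg w = t_e / 0.707 = 0.2979 in → use 5/16 in.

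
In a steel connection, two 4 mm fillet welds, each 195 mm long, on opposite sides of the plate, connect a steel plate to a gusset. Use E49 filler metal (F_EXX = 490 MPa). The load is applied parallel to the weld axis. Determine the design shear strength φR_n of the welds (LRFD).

Effective throat t_e = 0.707 × 4 = 2.828 mm.
Total length L = 390 mm; A_we = 2.828 × 390 = 1103 mm².
F_nw = 0.6 F_EXX = 0.6 × 490 = 294 MPa.
φR_n = 0.75 × 294 × 1103 × 10⁻³ = 243.2 kN.

φR_n ≈ 243 kN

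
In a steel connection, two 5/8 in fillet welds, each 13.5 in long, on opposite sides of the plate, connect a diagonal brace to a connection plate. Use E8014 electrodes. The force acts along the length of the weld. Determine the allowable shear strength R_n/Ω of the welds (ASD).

E80XX → F_EXX = 80 ksi.
Effective throat t_e = 0.707 × 0.625 = 0.4419 in.
Total length L = 27 in; A_we = 0.4419 × 27 = 11.93 in².
F_nw = 0.6 F_EXX = 0.6 × 80 = 48 ksi.
R_n = 48 × 11.93 = 572.7 kip; R_n/Ω = 572.7/2.0 = 286.3 kip.

R_n/Ω ≈ 286 kip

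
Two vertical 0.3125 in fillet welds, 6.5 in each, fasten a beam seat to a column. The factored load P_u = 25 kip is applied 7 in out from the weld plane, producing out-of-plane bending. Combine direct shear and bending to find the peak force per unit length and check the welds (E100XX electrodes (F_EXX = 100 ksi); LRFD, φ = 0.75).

f_max ≈ 12.6 kip/in; NOT adequate

L_w = 2 × 6.5 = 13 in; section modulus (unit throat) S = 2 × L²/6 = 14.08 in².
Direct shear f_v = P/L_w = 25/13 = 1.923 kip/in.
Moment M = P × e = 25 × 7 = 175 kip·in; bending f_b = M/S = 12.43 kip/in.
f_max = √(f_v² + f_b²) = √(1.923² + 12.43²) = 12.57 kip/in.
φr_n = 0.75 × 0.6 × 100 × (0.707 × 0.3125) = 9.942 kip/in → NOT adequate.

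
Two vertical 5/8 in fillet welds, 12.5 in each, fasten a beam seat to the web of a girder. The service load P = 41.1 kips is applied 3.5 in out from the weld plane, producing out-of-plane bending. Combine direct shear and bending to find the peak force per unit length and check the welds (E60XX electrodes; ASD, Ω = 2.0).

E60XX → F_EXX = 60 ksi.
L_w = 2 × 12.5 = 25 in; section modulus (unit throat) S = 2 × L²/6 = 52.08 in².
Direct shear f_v = P/L_w = 41.1/25 = 1.644 kip/in.
Moment M = P × e = 41.1 × 3.5 = 143.85 kip·in; bending f_b = M/S = 2.762 kip/in.
f_max = √(f_v² + f_b²) = √(1.644² + 2.762²) = 3.214 kip/in.
r_n/Ω = (1/2.0) × 0.6 × 60 × (0.707 × 0.625) = 7.954 kip/in → adequate.

f_max ≈ 3.21 kip/in; adequate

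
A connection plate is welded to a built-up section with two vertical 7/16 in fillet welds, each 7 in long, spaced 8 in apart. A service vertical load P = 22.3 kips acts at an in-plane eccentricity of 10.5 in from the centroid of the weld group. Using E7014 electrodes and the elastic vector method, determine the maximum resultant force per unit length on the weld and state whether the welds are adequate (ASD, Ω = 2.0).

E70XX → F_EXX = 70 ksi.
Total weld length L_w = 14 in. Treat welds as unit-width lines.
Polar moment about centroid: J = 2[d³/12 + d(b/2)²] = 2[7³/12 + 7×4²] = 281.2 in³.
Direct shear f_v = P/L_w = 22.3 / 14 = 1.593 kip/in (vertical).
Torsion M = P·e = 22.3 × 10.5 = 234.15 kip·in.
Critical point at (x, y) = (4, 3.5) from centroid. f_tx = M·y/J = 2.915 kip/in; f_ty = M·x/J = 3.331 kip/in.
Resultant f_max = √[f_tx² + (f_v + f_ty)²] = √[2.915² + (1.593 + 3.331)²] = 5.722 kip/in.
Capacity per unit length: r_n/Ω = (1/2.0) × 0.6 × 70 × (0.707 × 0.4375) = 6.496 kip/in.
5.722 ≤ 6.496 → adequate.

f_max ≈ 5.72 kip/in; adequate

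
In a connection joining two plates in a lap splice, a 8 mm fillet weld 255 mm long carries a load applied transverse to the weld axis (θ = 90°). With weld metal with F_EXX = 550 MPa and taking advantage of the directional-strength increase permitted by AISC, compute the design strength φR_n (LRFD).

t_e = 0.707 × 8 = 5.656 mm; A_we = 5.656 × 255 = 1442 mm².
Directional factor: 1.0 + 0.5 sin^1.5(90°) = 1.5.
F_nw = 0.6 × 550 × 1.5 = 495 MPa.
φR_n = 0.75 × 495 × 1442 × 10⁻³ = 535.4 kN.

φR_n ≈ 535 kN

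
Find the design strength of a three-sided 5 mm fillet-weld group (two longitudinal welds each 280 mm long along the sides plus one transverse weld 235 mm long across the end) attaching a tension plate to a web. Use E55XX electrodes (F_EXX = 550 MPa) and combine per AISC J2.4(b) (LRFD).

φR_n ≈ 725 kN

t_e = 0.707 × 5 = 3.535 mm.
R_nwl = 0.6 × 550 × 3.535 × 560 × 10⁻³ = 653.3 kN (longitudinal, 2 welds).
R_nwt = 0.6 × 550 × 3.535 × 235 × 10⁻³ = 274.1 kN (transverse, base value).
(i) R_nwl + R_nwt = 927.4 kN; (ii) 0.85 R_nwl + 1.5 R_nwt = 966.5 kN.
R_n = max = 966.5 kN [governs: (ii)]; φR_n = 724.9 kN.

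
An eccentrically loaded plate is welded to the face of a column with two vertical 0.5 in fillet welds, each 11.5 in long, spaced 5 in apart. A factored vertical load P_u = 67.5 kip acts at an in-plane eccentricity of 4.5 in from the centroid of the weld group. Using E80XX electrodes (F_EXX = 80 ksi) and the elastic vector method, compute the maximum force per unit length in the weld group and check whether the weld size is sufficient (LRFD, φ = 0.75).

f_max ≈ 6.54 kip/in; adequate

Total weld length L_w = 23 in. Treat welds as unit-width lines.
Polar moment about centroid: J = 2[d³/12 + d(b/2)²] = 2[11.5³/12 + 11.5×2.5²] = 397.2 in³.
Direct shear f_v = P/L_w = 67.5 / 23 = 2.935 kip/in (vertical).
Torsion M = P·e = 67.5 × 4.5 = 303.75 kip·in.
Critical point at (x, y) = (2.5, 5.75) from centroid. f_tx = M·y/J = 4.397 kip/in; f_ty = M·x/J = 1.912 kip/in.
Resultant f_max = √[f_tx² + (f_v + f_ty)²] = √[4.397² + (2.935 + 1.912)²] = 6.544 kip/in.
Capacity per unit length: φr_n = 0.75 × 0.6 × 80 × (0.707 × 0.5) = 12.73 kip/in.
6.544 ≤ 12.73 → adequate.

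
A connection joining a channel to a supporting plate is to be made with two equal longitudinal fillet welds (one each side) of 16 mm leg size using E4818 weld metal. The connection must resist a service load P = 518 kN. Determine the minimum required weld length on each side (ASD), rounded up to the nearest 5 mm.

E48XX → F_EXX = 480 MPa.
Throat t_e = 0.707 × 16 = 11.31 mm.
r_n/Ω = (0.6 × 480 × 11.31) / 2.0 = 1629 N/mm = 1.629 kN/mm.
L_req = P / (r_n/Ω) = 518 / 1.629 = 318 mm total.
Per side: 318 / 2 = 159 mm.
Round up → use L = 160 mm on each side.

L = 160 mm on each side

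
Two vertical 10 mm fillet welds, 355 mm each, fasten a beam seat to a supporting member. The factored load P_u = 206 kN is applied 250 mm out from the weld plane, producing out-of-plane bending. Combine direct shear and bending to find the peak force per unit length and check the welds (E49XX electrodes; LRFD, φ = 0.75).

f_max ≈ 1260 N/mm; adequate

E49XX → F_EXX = 490 MPa.
L_w = 2 × 355 = 710 mm; section modulus (unit throat) S = 2 × L²/6 = 42010 mm².
Direct shear f_v = P/L_w = 206×10³/710 = 290.1 N/mm.
Moment M = P × e = 206×10³ × 250 = 51500000 N·mm; bending f_b = M/S = 1226 N/mm.
f_max = √(f_v² + f_b²) = √(290.1² + 1226²) = 1260 N/mm.
φr_n = 0.75 × 0.6 × 490 × (0.707 × 10) = 1559 N/mm → adequate.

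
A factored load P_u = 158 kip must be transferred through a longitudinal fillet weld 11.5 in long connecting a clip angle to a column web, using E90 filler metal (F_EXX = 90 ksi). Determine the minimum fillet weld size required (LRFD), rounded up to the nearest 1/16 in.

Total weld length L = 11.5 in.
Required throat t_e = P_u / (φ × 0.6 F_EXX × L) = 158 / (0.75 × 0.6 × 90 × 11.5) = 0.3392 in.
Required leg w = t_e / 0.707 = 0.4798 in → use 1/2 in.

w = 1/2 in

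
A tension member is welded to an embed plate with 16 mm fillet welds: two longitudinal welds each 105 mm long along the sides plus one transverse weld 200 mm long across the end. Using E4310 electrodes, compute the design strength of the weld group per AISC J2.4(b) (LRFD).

E43XX → F_EXX = 430 MPa.
t_e = 0.707 × 16 = 11.31 mm.
R_nwl = 0.6 × 430 × 11.31 × 210 × 10⁻³ = 612.9 kN (longitudinal, 2 welds).
R_nwt = 0.6 × 430 × 11.31 × 200 × 10⁻³ = 583.7 kN (transverse, base value).
(i) R_nwl + R_nwt = 1197 kN; (ii) 0.85 R_nwl + 1.5 R_nwt = 1397 kN.
R_n = max = 1397 kN [governs: (ii)]; φR_n = 1047 kN.

φR_n ≈ 1050 kN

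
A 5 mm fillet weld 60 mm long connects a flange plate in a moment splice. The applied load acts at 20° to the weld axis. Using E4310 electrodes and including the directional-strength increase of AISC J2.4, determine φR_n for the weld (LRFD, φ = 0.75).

φR_n ≈ 45.1 kN

E43XX → F_EXX = 430 MPa.
t_e = 0.707 × 5 = 3.535 mm; A_we = 3.535 × 60 = 212.1 mm².
Directional factor: 1.0 + 0.5 sin^1.5(20°) = 1.1.
F_nw = 0.6 × 430 × 1.1 = 283.8 MPa.
φR_n = 0.75 × 283.8 × 212.1 × 10⁻³ = 45.15 kN.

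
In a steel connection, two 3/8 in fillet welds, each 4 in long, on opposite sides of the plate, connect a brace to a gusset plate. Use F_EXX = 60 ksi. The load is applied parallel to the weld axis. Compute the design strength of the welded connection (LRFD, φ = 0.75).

Effective throat t_e = 0.707 × 0.375 = 0.2651 in.
Total length L = 8 in; A_we = 0.2651 × 8 = 2.121 in².
F_nw = 0.6 F_EXX = 0.6 × 60 = 36 ksi.
φR_n = 0.75 × 36 × 2.121 = 57.27 kips.

φR_n ≈ 57.3 kips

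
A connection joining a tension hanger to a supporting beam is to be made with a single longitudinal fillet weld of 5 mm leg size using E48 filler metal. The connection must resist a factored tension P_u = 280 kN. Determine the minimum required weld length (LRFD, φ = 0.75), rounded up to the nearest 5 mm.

L = 370 mm

E48XX → F_EXX = 480 MPa.
Throat t_e = 0.707 × 5 = 3.535 mm.
φr_n = 0.75 × 0.6 × 480 × 3.535 × 10⁻³ = 0.7636 kN/mm.
L_req = P_u / φr_n = 280 / 0.7636 = 366.7 mm total.
Round up → use L = 370 mm.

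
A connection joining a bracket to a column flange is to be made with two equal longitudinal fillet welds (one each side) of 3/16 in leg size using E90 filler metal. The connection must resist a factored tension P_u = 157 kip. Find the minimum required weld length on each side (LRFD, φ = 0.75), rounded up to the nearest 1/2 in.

L = 15 in on each side

E90XX → F_EXX = 90 ksi.
Throat t_e = 0.707 × 0.1875 = 0.1326 in.
φr_n = 0.75 × 0.6 × 90 × 0.1326 = 5.369 kip/in.
L_req = P_u / φr_n = 157 / 5.369 = 29.24 in total.
Per side: 29.24 / 2 = 14.62 in.
Round up → use L = 15 in on each side.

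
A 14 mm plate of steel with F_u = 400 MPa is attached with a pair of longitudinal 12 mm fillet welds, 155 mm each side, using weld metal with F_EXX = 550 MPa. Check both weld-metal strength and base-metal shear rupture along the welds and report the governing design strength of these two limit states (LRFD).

φR_n ≈ 651 kN (weld metal governs)

t_e = 0.707 × 12 = 8.484 mm; L = 310 mm.
Weld metal: φR_n = 0.75 × 0.6 × 550 × 8.484 × 310 × 10⁻³ = 650.9 kN.
Base metal (shear rupture): φR_n = 0.75 × 0.6 × 400 × 14 × 310 × 10⁻³ = 781.2 kN.
Governing: weld metal.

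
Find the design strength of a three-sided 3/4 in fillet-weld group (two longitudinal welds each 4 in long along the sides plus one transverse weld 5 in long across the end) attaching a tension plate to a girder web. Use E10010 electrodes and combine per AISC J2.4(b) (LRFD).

φR_n ≈ 341 kips

E100XX → F_EXX = 100 ksi.
t_e = 0.707 × 0.75 = 0.5302 in.
R_nwl = 0.6 × 100 × 0.5302 × 8 = 254.5 kips (longitudinal, 2 welds).
R_nwt = 0.6 × 100 × 0.5302 × 5 = 159.1 kips (transverse, base value).
(i) R_nwl + R_nwt = 413.6 kips; (ii) 0.85 R_nwl + 1.5 R_nwt = 455 kips.
R_n = max = 455 kips [governs: (ii)]; φR_n = 341.2 kips.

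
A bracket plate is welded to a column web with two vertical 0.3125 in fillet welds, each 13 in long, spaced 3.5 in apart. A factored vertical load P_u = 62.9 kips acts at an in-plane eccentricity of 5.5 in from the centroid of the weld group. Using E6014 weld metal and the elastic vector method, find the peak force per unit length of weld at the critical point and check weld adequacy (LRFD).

f_max ≈ 6.3 kip/in; NOT adequate

E60XX → F_EXX = 60 ksi.
Total weld length L_w = 26 in. Treat welds as unit-width lines.
Polar moment about centroid: J = 2[d³/12 + d(b/2)²] = 2[13³/12 + 13×1.75²] = 445.8 in³.
Direct shear f_v = P/L_w = 62.9 / 26 = 2.419 kip/in (vertical).
Torsion M = P·e = 62.9 × 5.5 = 345.95 kip·in.
Critical point at (x, y) = (1.75, 6.5) from centroid. f_tx = M·y/J = 5.044 kip/in; f_ty = M·x/J = 1.358 kip/in.
Resultant f_max = √[f_tx² + (f_v + f_ty)²] = √[5.044² + (2.419 + 1.358)²] = 6.302 kip/in.
Capacity per unit length: φr_n = 0.75 × 0.6 × 60 × (0.707 × 0.3125) = 5.965 kip/in.
6.302 > 5.965 → NOT adequate.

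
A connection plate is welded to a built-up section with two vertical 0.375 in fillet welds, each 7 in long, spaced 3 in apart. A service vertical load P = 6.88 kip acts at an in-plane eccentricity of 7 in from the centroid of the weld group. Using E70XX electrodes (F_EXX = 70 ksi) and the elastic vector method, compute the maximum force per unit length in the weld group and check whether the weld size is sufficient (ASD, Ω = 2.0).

Total weld length L_w = 14 in. Treat welds as unit-width lines.
Polar moment about centroid: J = 2[d³/12 + d(b/2)²] = 2[7³/12 + 7×1.5²] = 88.67 in³.
Direct shear f_v = P/L_w = 6.88 / 14 = 0.4914 kip/in (vertical).
Torsion M = P·e = 6.88 × 7 = 48.16 kip·in.
Critical point at (x, y) = (1.5, 3.5) from centroid. f_tx = M·y/J = 1.901 kip/in; f_ty = M·x/J = 0.8147 kip/in.
Resultant f_max = √[f_tx² + (f_v + f_ty)²] = √[1.901² + (0.4914 + 0.8147)²] = 2.307 kip/in.
Capacity per unit length: r_n/Ω = (1/2.0) × 0.6 × 70 × (0.707 × 0.375) = 5.568 kip/in.
2.307 ≤ 5.568 → adequate.

f_max ≈ 2.31 kip/in; adequate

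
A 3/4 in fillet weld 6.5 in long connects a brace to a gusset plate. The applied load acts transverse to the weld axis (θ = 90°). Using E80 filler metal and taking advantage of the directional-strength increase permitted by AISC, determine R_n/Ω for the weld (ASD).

R_n/Ω ≈ 124 kip

E80XX → F_EXX = 80 ksi.
t_e = 0.707 × 0.75 = 0.5302 in; A_we = 0.5302 × 6.5 = 3.447 in².
Directional factor: 1.0 + 0.5 sin^1.5(90°) = 1.5.
F_nw = 0.6 × 80 × 1.5 = 72 ksi.
R_n/Ω = (72 × 3.447) / 2.0 = 124.1 kip.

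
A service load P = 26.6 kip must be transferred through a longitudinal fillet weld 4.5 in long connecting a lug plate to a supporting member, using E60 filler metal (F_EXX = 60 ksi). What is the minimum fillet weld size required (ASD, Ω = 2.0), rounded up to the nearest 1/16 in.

w = 1/2 in

Total weld length L = 4.5 in.
Required throat t_e = P × Ω / (0.6 F_EXX × L) = 26.6 × 2.0 / (0.6 × 60 × 4.5) = 0.3284 in.
Required leg w = t_e / 0.707 = 0.4645 in → use 1/2 in.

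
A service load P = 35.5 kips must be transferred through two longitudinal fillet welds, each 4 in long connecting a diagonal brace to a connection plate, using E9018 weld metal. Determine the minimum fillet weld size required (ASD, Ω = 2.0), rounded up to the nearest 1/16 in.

w = 1/4 in

E90XX → F_EXX = 90 ksi.
Total weld length L = 8 in.
Required throat t_e = P × Ω / (0.6 F_EXX × L) = 35.5 × 2.0 / (0.6 × 90 × 8) = 0.1644 in.
Required leg w = t_e / 0.707 = 0.2325 in → use 1/4 in.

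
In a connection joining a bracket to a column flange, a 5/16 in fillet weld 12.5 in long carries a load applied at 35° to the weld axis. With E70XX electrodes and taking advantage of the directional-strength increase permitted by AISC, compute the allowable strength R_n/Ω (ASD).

R_n/Ω ≈ 70.6 kips

E70XX → F_EXX = 70 ksi.
t_e = 0.707 × 0.3125 = 0.2209 in; A_we = 0.2209 × 12.5 = 2.762 in².
Directional factor: 1.0 + 0.5 sin^1.5(35°) = 1.217.
F_nw = 0.6 × 70 × 1.217 = 51.12 ksi.
R_n/Ω = (51.12 × 2.762) / 2.0 = 70.59 kips.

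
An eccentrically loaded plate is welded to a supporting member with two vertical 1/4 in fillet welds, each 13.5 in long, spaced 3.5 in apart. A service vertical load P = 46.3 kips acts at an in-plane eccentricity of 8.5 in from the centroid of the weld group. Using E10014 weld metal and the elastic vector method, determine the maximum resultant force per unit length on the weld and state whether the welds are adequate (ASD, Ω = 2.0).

f_max ≈ 6.23 kip/in; NOT adequate

E100XX → F_EXX = 100 ksi.
Total weld length L_w = 27 in. Treat welds as unit-width lines.
Polar moment about centroid: J = 2[d³/12 + d(b/2)²] = 2[13.5³/12 + 13.5×1.75²] = 492.8 in³.
Direct shear f_v = P/L_w = 46.3 / 27 = 1.715 kip/in (vertical).
Torsion M = P·e = 46.3 × 8.5 = 393.55 kip·in.
Critical point at (x, y) = (1.75, 6.75) from centroid. f_tx = M·y/J = 5.391 kip/in; f_ty = M·x/J = 1.398 kip/in.
Resultant f_max = √[f_tx² + (f_v + f_ty)²] = √[5.391² + (1.715 + 1.398)²] = 6.225 kip/in.
Capacity per unit length: r_n/Ω = (1/2.0) × 0.6 × 100 × (0.707 × 0.25) = 5.302 kip/in.
6.225 > 5.302 → NOT adequate.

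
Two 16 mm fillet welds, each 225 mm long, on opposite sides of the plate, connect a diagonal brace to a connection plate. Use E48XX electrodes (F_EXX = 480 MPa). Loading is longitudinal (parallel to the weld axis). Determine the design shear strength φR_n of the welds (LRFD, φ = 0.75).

φR_n ≈ 1100 kN

Effective throat t_e = 0.707 × 16 = 11.31 mm.
Total length L = 450 mm; A_we = 11.31 × 450 = 5090 mm².
F_nw = 0.6 F_EXX = 0.6 × 480 = 288 MPa.
φR_n = 0.75 × 288 × 5090 × 10⁻³ = 1100 kN.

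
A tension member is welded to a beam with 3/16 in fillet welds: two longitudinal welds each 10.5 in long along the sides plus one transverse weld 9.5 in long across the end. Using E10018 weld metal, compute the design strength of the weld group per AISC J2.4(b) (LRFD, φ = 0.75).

E100XX → F_EXX = 100 ksi.
t_e = 0.707 × 0.1875 = 0.1326 in.
R_nwl = 0.6 × 100 × 0.1326 × 21 = 167 kips (longitudinal, 2 welds).
R_nwt = 0.6 × 100 × 0.1326 × 9.5 = 75.56 kips (transverse, base value).
(i) R_nwl + R_nwt = 242.6 kips; (ii) 0.85 R_nwl + 1.5 R_nwt = 255.3 kips.
R_n = max = 255.3 kips [governs: (ii)]; φR_n = 191.5 kips.

φR_n ≈ 191 kips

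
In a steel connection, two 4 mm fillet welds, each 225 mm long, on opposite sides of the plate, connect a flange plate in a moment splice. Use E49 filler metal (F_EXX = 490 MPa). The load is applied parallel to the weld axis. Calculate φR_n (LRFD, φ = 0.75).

Effective throat t_e = 0.707 × 4 = 2.828 mm.
Total length L = 450 mm; A_we = 2.828 × 450 = 1273 mm².
F_nw = 0.6 F_EXX = 0.6 × 490 = 294 MPa.
φR_n = 0.75 × 294 × 1273 × 10⁻³ = 280.6 kN.

φR_n ≈ 281 kN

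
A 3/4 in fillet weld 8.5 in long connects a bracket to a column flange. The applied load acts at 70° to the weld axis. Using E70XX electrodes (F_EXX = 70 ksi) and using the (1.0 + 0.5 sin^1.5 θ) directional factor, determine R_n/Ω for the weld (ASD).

R_n/Ω ≈ 138 kip

t_e = 0.707 × 0.75 = 0.5302 in; A_we = 0.5302 × 8.5 = 4.507 in².
Directional factor: 1.0 + 0.5 sin^1.5(70°) = 1.455.
F_nw = 0.6 × 70 × 1.455 = 61.13 ksi.
R_n/Ω = (61.13 × 4.507) / 2.0 = 137.8 kip.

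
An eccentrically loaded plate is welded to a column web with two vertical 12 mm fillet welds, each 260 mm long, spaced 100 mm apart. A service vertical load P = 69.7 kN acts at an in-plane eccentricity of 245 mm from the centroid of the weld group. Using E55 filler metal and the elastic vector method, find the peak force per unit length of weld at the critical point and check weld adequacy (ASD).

f_max ≈ 623 N/mm; adequate

E55XX → F_EXX = 550 MPa.
Total weld length L_w = 520 mm. Treat welds as unit-width lines.
Polar moment about centroid: J = 2[d³/12 + d(b/2)²] = 2[260³/12 + 260×50²] = 4229000 mm³.
Direct shear f_v = P/L_w = 69.7×10³ / 520 = 134 N/mm (vertical).
Torsion M = P·e = 69.7×10³ × 245 = 17076000 N·mm.
Critical point at (x, y) = (50, 130) from centroid. f_tx = M·y/J = 524.9 N/mm; f_ty = M·x/J = 201.9 N/mm.
Resultant f_max = √[f_tx² + (f_v + f_ty)²] = √[524.9² + (134 + 201.9)²] = 623.2 N/mm.
Capacity per unit length: r_n/Ω = (1/2.0) × 0.6 × 550 × (0.707 × 12) = 1400 N/mm.
623.2 ≤ 1400 → adequate.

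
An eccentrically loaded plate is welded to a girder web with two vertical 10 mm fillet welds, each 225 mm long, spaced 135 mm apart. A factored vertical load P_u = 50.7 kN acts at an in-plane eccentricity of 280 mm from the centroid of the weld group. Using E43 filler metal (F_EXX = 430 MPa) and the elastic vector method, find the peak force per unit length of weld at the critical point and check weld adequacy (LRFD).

Total weld length L_w = 450 mm. Treat welds as unit-width lines.
Polar moment about centroid: J = 2[d³/12 + d(b/2)²] = 2[225³/12 + 225×67.5²] = 3949000 mm³.
Direct shear f_v = P/L_w = 50.7×10³ / 450 = 112.7 N/mm (vertical).
Torsion M = P·e = 50.7×10³ × 280 = 14196000 N·mm.
Critical point at (x, y) = (67.5, 112.5) from centroid. f_tx = M·y/J = 404.4 N/mm; f_ty = M·x/J = 242.7 N/mm.
Resultant f_max = √[f_tx² + (f_v + f_ty)²] = √[404.4² + (112.7 + 242.7)²] = 538.4 N/mm.
Capacity per unit length: φr_n = 0.75 × 0.6 × 430 × (0.707 × 10) = 1368 N/mm.
538.4 ≤ 1368 → adequate.

f_max ≈ 538 N/mm; adequate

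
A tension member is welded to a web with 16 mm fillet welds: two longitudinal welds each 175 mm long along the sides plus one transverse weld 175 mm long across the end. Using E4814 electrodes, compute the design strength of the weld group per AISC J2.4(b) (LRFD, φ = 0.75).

φR_n ≈ 1370 kN

E48XX → F_EXX = 480 MPa.
t_e = 0.707 × 16 = 11.31 mm.
R_nwl = 0.6 × 480 × 11.31 × 350 × 10⁻³ = 1140 kN (longitudinal, 2 welds).
R_nwt = 0.6 × 480 × 11.31 × 175 × 10⁻³ = 570.1 kN (transverse, base value).
(i) R_nwl + R_nwt = 1710 kN; (ii) 0.85 R_nwl + 1.5 R_nwt = 1824 kN.
R_n = max = 1824 kN [governs: (ii)]; φR_n = 1368 kN.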